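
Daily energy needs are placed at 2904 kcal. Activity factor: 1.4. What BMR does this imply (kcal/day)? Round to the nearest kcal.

BMR = TEE ÷ activity factor = 2904 ÷ 1.4 = 2074.2857 kcal/day.

2074 kcal/day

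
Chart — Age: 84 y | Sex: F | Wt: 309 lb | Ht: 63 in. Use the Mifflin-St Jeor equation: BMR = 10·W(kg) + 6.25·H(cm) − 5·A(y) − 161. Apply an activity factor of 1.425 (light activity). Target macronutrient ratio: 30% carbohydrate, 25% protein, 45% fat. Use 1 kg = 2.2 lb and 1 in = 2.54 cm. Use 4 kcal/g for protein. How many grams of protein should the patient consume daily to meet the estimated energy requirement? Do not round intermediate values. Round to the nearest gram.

Convert to metric: weight = 309 ÷ 2.2 = 140.4545 kg; height = 63 × 2.54 = 160.02 cm.
Mifflin-St Jeor (female): BMR = 10(140.4545) + 6.25(160.02) − 5(84) − 161 = 1404.5455 + 1000.125 − 420 − 161 = 1823.6705 kcal/day.
TEE = 1823.6705 × 1.425 = 2598.7304 kcal/day.
Protein energy = 25% × 2598.7304 = 649.6826 kcal.
Protein = 649.6826 ÷ 4 kcal/g = 162.4206 g.

162 g/day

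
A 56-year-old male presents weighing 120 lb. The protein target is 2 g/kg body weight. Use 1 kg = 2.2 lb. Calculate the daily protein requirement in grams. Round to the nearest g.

Weight in kg = 120 ÷ 2.2 = 54.5455 kg.
Protein = 2 g/kg × 54.5455 kg = 109.0909 g/day.

109 g/day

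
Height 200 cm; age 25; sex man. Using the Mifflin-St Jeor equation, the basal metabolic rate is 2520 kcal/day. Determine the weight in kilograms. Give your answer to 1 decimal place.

139.0 kg

2520 = 10·W + 6.25(200) − 5(25) + 5
10·W = 2520 − 1130 = 1390, so W = 139 kg.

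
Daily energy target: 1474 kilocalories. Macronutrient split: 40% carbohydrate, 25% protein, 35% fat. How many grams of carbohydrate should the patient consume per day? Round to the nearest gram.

Carbohydrate energy = 40% × 1474 = 589.6 kcal.
At 4 kcal/g: 589.6 ÷ 4 = 147.4 g.

147 g/day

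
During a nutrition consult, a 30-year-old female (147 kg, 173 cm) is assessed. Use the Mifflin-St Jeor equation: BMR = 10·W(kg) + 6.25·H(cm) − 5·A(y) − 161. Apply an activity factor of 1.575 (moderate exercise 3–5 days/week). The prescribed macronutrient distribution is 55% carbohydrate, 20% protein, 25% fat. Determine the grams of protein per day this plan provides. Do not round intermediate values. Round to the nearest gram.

176 g/day

Mifflin-St Jeor (female): BMR = 10(147) + 6.25(173) − 5(30) − 161 = 1470 + 1081.25 − 150 − 161 = 2240.25 kcal/day.
TEE = 2240.25 × 1.575 = 3528.3938 kcal/day.
Protein energy = 20% × 3528.3938 = 705.6788 kcal.
Protein = 705.6788 ÷ 4 kcal/g = 176.4197 g.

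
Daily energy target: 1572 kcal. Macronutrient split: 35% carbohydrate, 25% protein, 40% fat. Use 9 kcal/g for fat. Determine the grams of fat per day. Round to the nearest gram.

Fat energy = 40% × 1572 = 628.8 kcal.
At 9 kcal/g: 628.8 ÷ 9 = 69.8667 g.

70 g/day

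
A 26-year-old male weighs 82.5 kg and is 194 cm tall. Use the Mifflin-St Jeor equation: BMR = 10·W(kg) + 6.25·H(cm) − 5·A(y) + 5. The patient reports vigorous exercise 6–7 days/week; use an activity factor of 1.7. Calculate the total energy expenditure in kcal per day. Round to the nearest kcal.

Mifflin-St Jeor (male): BMR = 10(82.5) + 6.25(194) − 5(26) + 5 = 825 + 1212.5 − 130 + 5 = 1912.5 kcal/day.
TEE = BMR × activity factor = 1912.5 × 1.7 = 3251.25 kcal/day.

3251 kcal per day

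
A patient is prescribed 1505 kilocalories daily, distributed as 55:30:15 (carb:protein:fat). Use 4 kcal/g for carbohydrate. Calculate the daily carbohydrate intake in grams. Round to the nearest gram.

207 g/day

Carbohydrate energy = 55% × 1505 = 827.75 kcal.
At 4 kcal/g: 827.75 ÷ 4 = 206.9375 g.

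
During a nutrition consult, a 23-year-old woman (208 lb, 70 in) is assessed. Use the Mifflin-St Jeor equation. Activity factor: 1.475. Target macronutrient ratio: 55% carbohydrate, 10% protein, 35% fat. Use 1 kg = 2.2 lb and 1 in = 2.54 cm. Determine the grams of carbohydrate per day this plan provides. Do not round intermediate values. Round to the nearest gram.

361 g/day

Convert to metric: weight = 208 ÷ 2.2 = 94.5455 kg; height = 70 × 2.54 = 177.8 cm.
Mifflin-St Jeor (female): BMR = 10(94.5455) + 6.25(177.8) − 5(23) − 161 = 945.4545 + 1111.25 − 115 − 161 = 1780.7045 kcal/day.
TEE = 1780.7045 × 1.475 = 2626.5392 kcal/day.
Carbohydrate energy = 55% × 2626.5392 = 1444.5966 kcal.
Carbohydrate = 1444.5966 ÷ 4 kcal/g = 361.1491 g.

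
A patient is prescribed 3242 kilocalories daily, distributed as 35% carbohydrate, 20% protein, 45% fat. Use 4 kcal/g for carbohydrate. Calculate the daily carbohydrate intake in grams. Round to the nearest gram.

Carbohydrate energy = 35% × 3242 = 1134.7 kcal.
At 4 kcal/g: 1134.7 ÷ 4 = 283.675 g.

284 g/day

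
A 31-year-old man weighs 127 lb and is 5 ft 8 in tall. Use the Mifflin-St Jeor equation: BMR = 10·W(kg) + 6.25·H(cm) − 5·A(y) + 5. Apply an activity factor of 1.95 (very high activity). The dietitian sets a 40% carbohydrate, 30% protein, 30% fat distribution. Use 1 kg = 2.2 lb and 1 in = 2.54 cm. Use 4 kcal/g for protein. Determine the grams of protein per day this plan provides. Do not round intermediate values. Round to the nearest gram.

220 g/day

Convert to metric: weight = 127 ÷ 2.2 = 57.7273 kg; height = (5×12 + 8) × 2.54 = 68 × 2.54 = 172.72 cm.
Mifflin-St Jeor (male): BMR = 10(57.7273) + 6.25(172.72) − 5(31) + 5 = 577.2727 + 1079.5 − 155 + 5 = 1506.7727 kcal/day.
TEE = 1506.7727 × 1.95 = 2938.2068 kcal/day.
Protein energy = 30% × 2938.2068 = 881.462 kcal.
Protein = 881.462 ÷ 4 kcal/g = 220.3655 g.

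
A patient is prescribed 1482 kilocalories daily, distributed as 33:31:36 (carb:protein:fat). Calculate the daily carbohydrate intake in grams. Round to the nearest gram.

122 g/day

Carbohydrate energy = 33% × 1482 = 489.06 kcal.
At 4 kcal/g: 489.06 ÷ 4 = 122.265 g.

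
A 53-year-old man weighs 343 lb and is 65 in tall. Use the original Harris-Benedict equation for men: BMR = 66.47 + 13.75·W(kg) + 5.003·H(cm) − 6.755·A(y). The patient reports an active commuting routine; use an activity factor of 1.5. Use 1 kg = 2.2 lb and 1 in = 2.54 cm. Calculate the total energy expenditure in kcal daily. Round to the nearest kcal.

Convert to metric: weight = 343 ÷ 2.2 = 155.9091 kg; height = 65 × 2.54 = 165.1 cm.
Harris-Benedict: BMR = 66.47 + 13.75(155.9091) + 5.003(165.1) − 6.755(53) = 2678.2003 kcal/day.
TEE = BMR × activity factor = 2678.2003 × 1.5 = 4017.3005 kcal/day.

4017 kcal daily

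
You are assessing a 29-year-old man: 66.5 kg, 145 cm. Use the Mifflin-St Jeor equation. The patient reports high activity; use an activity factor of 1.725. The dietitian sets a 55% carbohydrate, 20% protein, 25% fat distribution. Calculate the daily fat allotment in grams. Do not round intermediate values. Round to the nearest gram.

69 g/day

Mifflin-St Jeor (male): BMR = 10(66.5) + 6.25(145) − 5(29) + 5 = 665 + 906.25 − 145 + 5 = 1431.25 kcal/day.
TEE = 1431.25 × 1.725 = 2468.9063 kcal/day.
Fat energy = 25% × 2468.9063 = 617.2266 kcal.
Fat = 617.2266 ÷ 9 kcal/g = 68.5807 g.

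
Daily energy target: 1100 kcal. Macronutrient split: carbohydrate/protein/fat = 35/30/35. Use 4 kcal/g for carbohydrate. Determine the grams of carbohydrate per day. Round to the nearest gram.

96 g/day

Carbohydrate energy = 35% × 1100 = 385 kcal.
At 4 kcal/g: 385 ÷ 4 = 96.25 g.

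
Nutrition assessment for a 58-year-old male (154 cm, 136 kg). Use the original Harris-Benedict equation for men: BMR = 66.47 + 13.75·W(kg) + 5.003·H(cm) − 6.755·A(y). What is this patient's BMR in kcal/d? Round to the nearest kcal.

2315 kcal/d

Harris-Benedict: BMR = 66.47 + 13.75(136) + 5.003(154) − 6.755(58) = 2315.142 kcal/day.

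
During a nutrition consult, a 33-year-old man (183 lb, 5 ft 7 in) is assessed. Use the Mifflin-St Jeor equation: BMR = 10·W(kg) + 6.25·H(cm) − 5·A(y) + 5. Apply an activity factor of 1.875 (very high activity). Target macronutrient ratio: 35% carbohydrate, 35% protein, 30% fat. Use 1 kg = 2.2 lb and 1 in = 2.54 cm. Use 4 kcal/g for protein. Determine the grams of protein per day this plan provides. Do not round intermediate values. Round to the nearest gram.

Convert to metric: weight = 183 ÷ 2.2 = 83.1818 kg; height = (5×12 + 7) × 2.54 = 67 × 2.54 = 170.18 cm.
Mifflin-St Jeor (male): BMR = 10(83.1818) + 6.25(170.18) − 5(33) + 5 = 831.8182 + 1063.625 − 165 + 5 = 1735.4432 kcal/day.
TEE = 1735.4432 × 1.875 = 3253.956 kcal/day.
Protein energy = 35% × 3253.956 = 1138.8846 kcal.
Protein = 1138.8846 ÷ 4 kcal/g = 284.7211 g.

285 g/day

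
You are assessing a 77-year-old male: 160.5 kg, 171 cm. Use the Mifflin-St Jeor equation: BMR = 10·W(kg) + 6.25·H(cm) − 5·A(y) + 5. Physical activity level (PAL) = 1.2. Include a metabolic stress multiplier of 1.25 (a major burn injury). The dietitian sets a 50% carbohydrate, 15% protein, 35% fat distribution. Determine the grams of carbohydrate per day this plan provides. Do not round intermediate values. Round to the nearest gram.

430 g/day

Mifflin-St Jeor (male): BMR = 10(160.5) + 6.25(171) − 5(77) + 5 = 1605 + 1068.75 − 385 + 5 = 2293.75 kcal/day.
TEE = 2293.75 × 1.2 = 2752.5 kcal/day.
With stress factor 1.25: 2752.5 × 1.25 = 3440.625 kcal/day.
Carbohydrate energy = 50% × 3440.625 = 1720.3125 kcal.
Carbohydrate = 1720.3125 ÷ 4 kcal/g = 430.0781 g.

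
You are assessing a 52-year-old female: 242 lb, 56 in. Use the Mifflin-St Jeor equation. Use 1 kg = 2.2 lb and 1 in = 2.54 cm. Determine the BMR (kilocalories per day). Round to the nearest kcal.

1568 kilocalories per day

Convert to metric: weight = 242 ÷ 2.2 = 110 kg; height = 56 × 2.54 = 142.24 cm.
Mifflin-St Jeor (female): BMR = 10(110) + 6.25(142.24) − 5(52) − 161 = 1100 + 889 − 260 − 161 = 1568 kcal/day.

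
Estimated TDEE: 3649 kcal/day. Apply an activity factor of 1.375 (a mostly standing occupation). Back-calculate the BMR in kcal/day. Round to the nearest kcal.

2654 kcal/day

BMR = TEE ÷ activity factor = 3649 ÷ 1.375 = 2653.8182 kcal/day.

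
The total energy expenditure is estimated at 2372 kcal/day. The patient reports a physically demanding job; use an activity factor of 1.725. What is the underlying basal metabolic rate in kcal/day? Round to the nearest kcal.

1375 kcal/day

BMR = TEE ÷ activity factor = 2372 ÷ 1.725 = 1375.0725 kcal/day.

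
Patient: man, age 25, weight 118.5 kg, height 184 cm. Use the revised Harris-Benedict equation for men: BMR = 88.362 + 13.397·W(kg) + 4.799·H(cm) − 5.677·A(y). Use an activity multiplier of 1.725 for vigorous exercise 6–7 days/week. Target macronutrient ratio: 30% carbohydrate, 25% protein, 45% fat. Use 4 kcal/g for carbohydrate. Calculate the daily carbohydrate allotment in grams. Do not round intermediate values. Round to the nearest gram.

Harris-Benedict: BMR = 88.362 + 13.397(118.5) + 4.799(184) − 5.677(25) = 2416.9975 kcal/day.
TEE = 2416.9975 × 1.725 = 4169.3207 kcal/day.
Carbohydrate energy = 30% × 4169.3207 = 1250.7962 kcal.
Carbohydrate = 1250.7962 ÷ 4 kcal/g = 312.6991 g.

313 g/day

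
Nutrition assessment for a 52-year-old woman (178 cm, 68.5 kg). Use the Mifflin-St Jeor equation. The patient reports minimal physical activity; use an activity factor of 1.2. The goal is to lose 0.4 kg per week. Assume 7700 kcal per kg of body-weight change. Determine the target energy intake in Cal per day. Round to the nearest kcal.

Mifflin-St Jeor (female): BMR = 10(68.5) + 6.25(178) − 5(52) − 161 = 685 + 1112.5 − 260 − 161 = 1376.5 kcal/day.
TEE = 1376.5 × 1.2 = 1651.8 kcal/day.
Required daily deficit = 0.4 × 7700 ÷ 7 = 440 kcal/day.
Target intake = 1651.8 − 440 = 1211.8 kcal/day.

1212 Cal per day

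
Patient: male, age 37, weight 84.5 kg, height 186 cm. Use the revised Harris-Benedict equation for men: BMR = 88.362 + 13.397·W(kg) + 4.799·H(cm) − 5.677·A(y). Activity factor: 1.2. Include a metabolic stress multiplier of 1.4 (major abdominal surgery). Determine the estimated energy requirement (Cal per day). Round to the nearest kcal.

Harris-Benedict: BMR = 88.362 + 13.397(84.5) + 4.799(186) − 5.677(37) = 1902.9735 kcal/day.
TEE = BMR × activity factor = 1902.9735 × 1.2 = 2283.5682 kcal/day.
Apply stress factor: 2283.5682 × 1.4 = 3196.9955 kcal/day.

3197 Cal per day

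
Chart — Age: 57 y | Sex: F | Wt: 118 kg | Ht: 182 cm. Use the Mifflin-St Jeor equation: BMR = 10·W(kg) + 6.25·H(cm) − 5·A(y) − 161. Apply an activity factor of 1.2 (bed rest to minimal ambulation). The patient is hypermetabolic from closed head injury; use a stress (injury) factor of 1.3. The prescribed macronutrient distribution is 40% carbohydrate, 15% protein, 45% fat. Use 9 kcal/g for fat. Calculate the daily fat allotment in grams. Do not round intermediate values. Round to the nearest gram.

146 g/day

Mifflin-St Jeor (female): BMR = 10(118) + 6.25(182) − 5(57) − 161 = 1180 + 1137.5 − 285 − 161 = 1871.5 kcal/day.
TEE = 1871.5 × 1.2 = 2245.8 kcal/day.
With stress factor 1.3: 2245.8 × 1.3 = 2919.54 kcal/day.
Fat energy = 45% × 2919.54 = 1313.793 kcal.
Fat = 1313.793 ÷ 9 kcal/g = 145.977 g.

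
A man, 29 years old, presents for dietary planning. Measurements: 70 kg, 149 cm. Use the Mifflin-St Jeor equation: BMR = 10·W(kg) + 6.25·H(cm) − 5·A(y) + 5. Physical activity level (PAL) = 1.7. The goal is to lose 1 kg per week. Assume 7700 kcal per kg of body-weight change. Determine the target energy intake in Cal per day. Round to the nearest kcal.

1435 Cal per day

Mifflin-St Jeor (male): BMR = 10(70) + 6.25(149) − 5(29) + 5 = 700 + 931.25 − 145 + 5 = 1491.25 kcal/day.
TEE = 1491.25 × 1.7 = 2535.125 kcal/day.
Required daily deficit = 1 × 7700 ÷ 7 = 1100 kcal/day.
Target intake = 2535.125 − 1100 = 1435.125 kcal/day.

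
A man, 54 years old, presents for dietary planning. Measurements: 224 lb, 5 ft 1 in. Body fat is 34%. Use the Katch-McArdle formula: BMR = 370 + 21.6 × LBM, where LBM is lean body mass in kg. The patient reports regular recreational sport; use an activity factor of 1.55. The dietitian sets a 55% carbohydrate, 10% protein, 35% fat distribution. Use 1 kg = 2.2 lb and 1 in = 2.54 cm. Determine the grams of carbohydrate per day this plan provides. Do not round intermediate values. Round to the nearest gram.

Convert to metric: weight = 224 ÷ 2.2 = 101.8182 kg; height = (5×12 + 1) × 2.54 = 61 × 2.54 = 154.94 cm.
LBM = 101.8182 × (1 − 0.34) = 67.2 kg. Katch-McArdle: BMR = 370 + 21.6 × 67.2 = 1821.52 kcal/day.
TEE = 1821.52 × 1.55 = 2823.356 kcal/day.
Carbohydrate energy = 55% × 2823.356 = 1552.8458 kcal.
Carbohydrate = 1552.8458 ÷ 4 kcal/g = 388.2115 g.

388 g/day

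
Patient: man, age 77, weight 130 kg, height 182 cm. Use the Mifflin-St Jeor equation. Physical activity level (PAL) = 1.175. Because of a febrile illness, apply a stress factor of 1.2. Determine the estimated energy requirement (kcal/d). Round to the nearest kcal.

Mifflin-St Jeor (male): BMR = 10(130) + 6.25(182) − 5(77) + 5 = 1300 + 1137.5 − 385 + 5 = 2057.5 kcal/day.
TEE = BMR × activity factor = 2057.5 × 1.175 = 2417.5625 kcal/day.
Apply stress factor: 2417.5625 × 1.2 = 2901.075 kcal/day.

2901 kcal/d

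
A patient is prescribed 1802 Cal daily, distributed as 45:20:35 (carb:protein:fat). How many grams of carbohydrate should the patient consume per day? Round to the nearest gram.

203 g/day

Carbohydrate energy = 45% × 1802 = 810.9 kcal.
At 4 kcal/g: 810.9 ÷ 4 = 202.725 g.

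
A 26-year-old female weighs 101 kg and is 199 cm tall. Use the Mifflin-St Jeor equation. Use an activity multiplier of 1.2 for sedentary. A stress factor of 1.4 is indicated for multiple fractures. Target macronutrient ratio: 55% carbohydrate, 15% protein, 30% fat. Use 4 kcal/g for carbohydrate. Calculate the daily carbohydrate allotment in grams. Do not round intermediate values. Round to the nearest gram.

Mifflin-St Jeor (female): BMR = 10(101) + 6.25(199) − 5(26) − 161 = 1010 + 1243.75 − 130 − 161 = 1962.75 kcal/day.
TEE = 1962.75 × 1.2 = 2355.3 kcal/day.
With stress factor 1.4: 2355.3 × 1.4 = 3297.42 kcal/day.
Carbohydrate energy = 55% × 3297.42 = 1813.581 kcal.
Carbohydrate = 1813.581 ÷ 4 kcal/g = 453.3953 g.

453 g/day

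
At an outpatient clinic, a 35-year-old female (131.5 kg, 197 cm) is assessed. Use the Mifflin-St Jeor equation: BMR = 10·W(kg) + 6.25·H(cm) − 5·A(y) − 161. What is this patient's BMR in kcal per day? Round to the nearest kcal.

2210 kcal per day

Mifflin-St Jeor (female): BMR = 10(131.5) + 6.25(197) − 5(35) − 161 = 1315 + 1231.25 − 175 − 161 = 2210.25 kcal/day.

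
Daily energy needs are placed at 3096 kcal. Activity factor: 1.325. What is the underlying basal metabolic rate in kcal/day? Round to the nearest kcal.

2337 kcal/day

BMR = TEE ÷ activity factor = 3096 ÷ 1.325 = 2336.6038 kcal/day.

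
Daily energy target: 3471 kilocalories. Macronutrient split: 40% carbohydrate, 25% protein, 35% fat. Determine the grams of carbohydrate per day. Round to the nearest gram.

347 g/day

Carbohydrate energy = 40% × 3471 = 1388.4 kcal.
At 4 kcal/g: 1388.4 ÷ 4 = 347.1 g.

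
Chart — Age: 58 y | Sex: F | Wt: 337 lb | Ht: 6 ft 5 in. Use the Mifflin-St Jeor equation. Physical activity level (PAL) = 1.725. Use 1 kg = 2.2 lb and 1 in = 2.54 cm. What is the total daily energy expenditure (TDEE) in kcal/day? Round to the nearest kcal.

Convert to metric: weight = 337 ÷ 2.2 = 153.1818 kg; height = (6×12 + 5) × 2.54 = 77 × 2.54 = 195.58 cm.
Mifflin-St Jeor (female): BMR = 10(153.1818) + 6.25(195.58) − 5(58) − 161 = 1531.8182 + 1222.375 − 290 − 161 = 2303.1932 kcal/day.
TEE = BMR × activity factor = 2303.1932 × 1.725 = 3973.0082 kcal/day.

3973 kcal/day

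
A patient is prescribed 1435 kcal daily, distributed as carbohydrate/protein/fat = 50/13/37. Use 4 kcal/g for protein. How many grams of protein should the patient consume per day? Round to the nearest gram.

Protein energy = 13% × 1435 = 186.55 kcal.
At 4 kcal/g: 186.55 ÷ 4 = 46.6375 g.

47 g/day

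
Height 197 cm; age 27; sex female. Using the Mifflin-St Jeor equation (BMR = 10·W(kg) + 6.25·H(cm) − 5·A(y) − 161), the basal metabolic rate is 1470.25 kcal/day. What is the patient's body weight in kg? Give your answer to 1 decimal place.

53.5 kg

1470.25 = 10·W + 6.25(197) − 5(27) − 161
10·W = 1470.25 − 935.25 = 535, so W = 53.5 kg.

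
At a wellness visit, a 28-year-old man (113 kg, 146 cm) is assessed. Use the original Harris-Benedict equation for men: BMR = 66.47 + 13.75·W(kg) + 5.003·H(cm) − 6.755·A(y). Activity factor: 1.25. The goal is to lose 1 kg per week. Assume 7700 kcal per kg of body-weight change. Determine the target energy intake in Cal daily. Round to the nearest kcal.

1602 Cal daily

Harris-Benedict: BMR = 66.47 + 13.75(113) + 5.003(146) − 6.755(28) = 2161.518 kcal/day.
TEE = 2161.518 × 1.25 = 2701.8975 kcal/day.
Required daily deficit = 1 × 7700 ÷ 7 = 1100 kcal/day.
Target intake = 2701.8975 − 1100 = 1601.8975 kcal/day.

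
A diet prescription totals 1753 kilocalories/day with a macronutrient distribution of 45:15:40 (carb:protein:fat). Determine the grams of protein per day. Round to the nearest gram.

Protein energy = 15% × 1753 = 262.95 kcal.
At 4 kcal/g: 262.95 ÷ 4 = 65.7375 g.

66 g/day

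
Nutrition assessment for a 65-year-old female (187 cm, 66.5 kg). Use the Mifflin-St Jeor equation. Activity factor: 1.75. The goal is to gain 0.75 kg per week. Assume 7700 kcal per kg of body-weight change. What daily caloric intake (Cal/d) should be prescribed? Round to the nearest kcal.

Mifflin-St Jeor (female): BMR = 10(66.5) + 6.25(187) − 5(65) − 161 = 665 + 1168.75 − 325 − 161 = 1347.75 kcal/day.
TEE = 1347.75 × 1.75 = 2358.5625 kcal/day.
Required daily surplus = 0.75 × 7700 ÷ 7 = 825 kcal/day.
Target intake = 2358.5625 + 825 = 3183.5625 kcal/day.

3184 Cal/d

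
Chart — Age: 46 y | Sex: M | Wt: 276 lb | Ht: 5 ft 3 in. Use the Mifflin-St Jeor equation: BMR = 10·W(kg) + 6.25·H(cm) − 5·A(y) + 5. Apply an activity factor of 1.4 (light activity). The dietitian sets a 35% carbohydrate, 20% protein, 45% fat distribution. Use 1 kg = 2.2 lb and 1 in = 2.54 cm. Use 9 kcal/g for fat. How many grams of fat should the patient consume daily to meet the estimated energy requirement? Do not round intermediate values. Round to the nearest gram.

Convert to metric: weight = 276 ÷ 2.2 = 125.4545 kg; height = (5×12 + 3) × 2.54 = 63 × 2.54 = 160.02 cm.
Mifflin-St Jeor (male): BMR = 10(125.4545) + 6.25(160.02) − 5(46) + 5 = 1254.5455 + 1000.125 − 230 + 5 = 2029.6705 kcal/day.
TEE = 2029.6705 × 1.4 = 2841.5386 kcal/day.
Fat energy = 45% × 2841.5386 = 1278.6924 kcal.
Fat = 1278.6924 ÷ 9 kcal/g = 142.0769 g.

142 g/day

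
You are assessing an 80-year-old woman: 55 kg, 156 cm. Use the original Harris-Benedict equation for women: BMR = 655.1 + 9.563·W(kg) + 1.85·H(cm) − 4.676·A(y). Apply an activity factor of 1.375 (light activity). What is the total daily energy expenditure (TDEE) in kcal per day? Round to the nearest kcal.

Harris-Benedict: BMR = 655.1 + 9.563(55) + 1.85(156) − 4.676(80) = 1095.585 kcal/day.
TEE = BMR × activity factor = 1095.585 × 1.375 = 1506.4294 kcal/day.

1506 kcal per day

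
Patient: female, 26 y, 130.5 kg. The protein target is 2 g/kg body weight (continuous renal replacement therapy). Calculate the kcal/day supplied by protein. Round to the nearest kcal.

Protein = 2 g/kg × 130.5 kg = 261 g/day.
Protein energy = 261 g × 4 kcal/g = 1044 kcal/day.

1044 kcal/day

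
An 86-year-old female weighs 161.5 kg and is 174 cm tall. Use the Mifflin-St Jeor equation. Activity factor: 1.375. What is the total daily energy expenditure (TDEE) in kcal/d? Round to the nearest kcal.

Mifflin-St Jeor (female): BMR = 10(161.5) + 6.25(174) − 5(86) − 161 = 1615 + 1087.5 − 430 − 161 = 2111.5 kcal/day.
TEE = BMR × activity factor = 2111.5 × 1.375 = 2903.3125 kcal/day.

2903 kcal/d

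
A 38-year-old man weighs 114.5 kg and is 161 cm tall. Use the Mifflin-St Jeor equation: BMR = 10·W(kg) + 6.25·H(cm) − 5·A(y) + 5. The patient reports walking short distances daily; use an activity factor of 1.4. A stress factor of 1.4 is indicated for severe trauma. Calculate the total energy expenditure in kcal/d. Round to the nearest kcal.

Mifflin-St Jeor (male): BMR = 10(114.5) + 6.25(161) − 5(38) + 5 = 1145 + 1006.25 − 190 + 5 = 1966.25 kcal/day.
TEE = BMR × activity factor = 1966.25 × 1.4 = 2752.75 kcal/day.
Apply stress factor: 2752.75 × 1.4 = 3853.85 kcal/day.

3854 kcal/d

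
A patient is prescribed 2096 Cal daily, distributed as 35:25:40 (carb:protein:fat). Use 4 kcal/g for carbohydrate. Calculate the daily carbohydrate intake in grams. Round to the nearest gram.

183 g/day

Carbohydrate energy = 35% × 2096 = 733.6 kcal.
At 4 kcal/g: 733.6 ÷ 4 = 183.4 g.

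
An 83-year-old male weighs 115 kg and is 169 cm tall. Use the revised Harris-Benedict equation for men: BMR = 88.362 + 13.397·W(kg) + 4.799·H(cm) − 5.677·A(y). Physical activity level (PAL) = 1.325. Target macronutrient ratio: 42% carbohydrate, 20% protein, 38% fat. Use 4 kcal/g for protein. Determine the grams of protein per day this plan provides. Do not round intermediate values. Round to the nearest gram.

130 g/day

Harris-Benedict: BMR = 88.362 + 13.397(115) + 4.799(169) − 5.677(83) = 1968.857 kcal/day.
TEE = 1968.857 × 1.325 = 2608.7355 kcal/day.
Protein energy = 20% × 2608.7355 = 521.7471 kcal.
Protein = 521.7471 ÷ 4 kcal/g = 130.4368 g.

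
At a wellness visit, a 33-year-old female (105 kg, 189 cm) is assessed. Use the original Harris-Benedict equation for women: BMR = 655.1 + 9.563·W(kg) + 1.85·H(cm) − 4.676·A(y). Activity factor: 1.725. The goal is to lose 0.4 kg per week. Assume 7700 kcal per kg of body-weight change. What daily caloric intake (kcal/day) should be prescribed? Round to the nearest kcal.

Harris-Benedict: BMR = 655.1 + 9.563(105) + 1.85(189) − 4.676(33) = 1854.557 kcal/day.
TEE = 1854.557 × 1.725 = 3199.1108 kcal/day.
Required daily deficit = 0.4 × 7700 ÷ 7 = 440 kcal/day.
Target intake = 3199.1108 − 440 = 2759.1108 kcal/day.

2759 kcal/day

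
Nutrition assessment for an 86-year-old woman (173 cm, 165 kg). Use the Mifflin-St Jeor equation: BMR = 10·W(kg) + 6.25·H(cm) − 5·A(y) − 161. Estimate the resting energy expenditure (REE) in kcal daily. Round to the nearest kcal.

2140 kcal daily

Mifflin-St Jeor (female): BMR = 10(165) + 6.25(173) − 5(86) − 161 = 1650 + 1081.25 − 430 − 161 = 2140.25 kcal/day.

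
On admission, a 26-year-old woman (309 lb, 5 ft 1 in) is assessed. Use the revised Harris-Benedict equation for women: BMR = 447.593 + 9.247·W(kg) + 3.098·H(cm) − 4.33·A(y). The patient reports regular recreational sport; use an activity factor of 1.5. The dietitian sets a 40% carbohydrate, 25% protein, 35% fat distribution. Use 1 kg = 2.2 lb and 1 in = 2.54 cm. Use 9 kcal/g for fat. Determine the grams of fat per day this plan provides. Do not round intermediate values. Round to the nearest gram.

123 g/day

Convert to metric: weight = 309 ÷ 2.2 = 140.4545 kg; height = (5×12 + 1) × 2.54 = 61 × 2.54 = 154.94 cm.
Harris-Benedict: BMR = 447.593 + 9.247(140.4545) + 3.098(154.94) − 4.33(26) = 2113.8003 kcal/day.
TEE = 2113.8003 × 1.5 = 3170.7005 kcal/day.
Fat energy = 35% × 3170.7005 = 1109.7452 kcal.
Fat = 1109.7452 ÷ 9 kcal/g = 123.305 g.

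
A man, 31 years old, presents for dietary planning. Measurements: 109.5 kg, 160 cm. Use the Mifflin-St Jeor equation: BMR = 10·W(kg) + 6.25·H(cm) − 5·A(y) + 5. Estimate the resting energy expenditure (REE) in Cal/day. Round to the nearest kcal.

Mifflin-St Jeor (male): BMR = 10(109.5) + 6.25(160) − 5(31) + 5 = 1095 + 1000 − 155 + 5 = 1945 kcal/day.

1945 Cal/day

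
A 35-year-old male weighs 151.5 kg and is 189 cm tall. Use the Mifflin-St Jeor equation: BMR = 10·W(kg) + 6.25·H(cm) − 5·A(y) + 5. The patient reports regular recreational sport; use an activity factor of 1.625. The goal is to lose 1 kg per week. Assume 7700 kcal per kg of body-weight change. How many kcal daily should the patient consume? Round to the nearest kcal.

Mifflin-St Jeor (male): BMR = 10(151.5) + 6.25(189) − 5(35) + 5 = 1515 + 1181.25 − 175 + 5 = 2526.25 kcal/day.
TEE = 2526.25 × 1.625 = 4105.1563 kcal/day.
Required daily deficit = 1 × 7700 ÷ 7 = 1100 kcal/day.
Target intake = 4105.1563 − 1100 = 3005.1563 kcal/day.

3005 kcal daily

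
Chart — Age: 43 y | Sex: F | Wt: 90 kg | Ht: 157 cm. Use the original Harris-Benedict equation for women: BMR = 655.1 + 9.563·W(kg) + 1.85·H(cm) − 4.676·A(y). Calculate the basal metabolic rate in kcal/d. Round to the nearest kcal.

1605 kcal/d

Harris-Benedict: BMR = 655.1 + 9.563(90) + 1.85(157) − 4.676(43) = 1605.152 kcal/day.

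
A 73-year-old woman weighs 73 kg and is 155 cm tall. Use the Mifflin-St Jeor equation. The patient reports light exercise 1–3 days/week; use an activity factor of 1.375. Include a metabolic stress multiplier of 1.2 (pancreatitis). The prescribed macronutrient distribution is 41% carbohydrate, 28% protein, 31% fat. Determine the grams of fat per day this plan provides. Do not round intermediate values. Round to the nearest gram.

67 g/day

Mifflin-St Jeor (female): BMR = 10(73) + 6.25(155) − 5(73) − 161 = 730 + 968.75 − 365 − 161 = 1172.75 kcal/day.
TEE = 1172.75 × 1.375 = 1612.5313 kcal/day.
With stress factor 1.2: 1612.5313 × 1.2 = 1935.0375 kcal/day.
Fat energy = 31% × 1935.0375 = 599.8616 kcal.
Fat = 599.8616 ÷ 9 kcal/g = 66.6513 g.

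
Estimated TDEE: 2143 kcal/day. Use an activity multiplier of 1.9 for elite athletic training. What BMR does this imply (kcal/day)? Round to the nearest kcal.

1128 kcal/day

BMR = TEE ÷ activity factor = 2143 ÷ 1.9 = 1127.8947 kcal/day.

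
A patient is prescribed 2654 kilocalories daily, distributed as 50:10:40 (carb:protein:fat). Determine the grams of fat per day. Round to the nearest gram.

Fat energy = 40% × 2654 = 1061.6 kcal.
At 9 kcal/g: 1061.6 ÷ 9 = 117.9556 g.

118 g/day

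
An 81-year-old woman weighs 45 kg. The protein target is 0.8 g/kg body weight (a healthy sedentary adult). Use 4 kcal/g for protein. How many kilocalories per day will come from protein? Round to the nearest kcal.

144 kcal/day

Protein = 0.8 g/kg × 45 kg = 36 g/day.
Protein energy = 36 g × 4 kcal/g = 144 kcal/day.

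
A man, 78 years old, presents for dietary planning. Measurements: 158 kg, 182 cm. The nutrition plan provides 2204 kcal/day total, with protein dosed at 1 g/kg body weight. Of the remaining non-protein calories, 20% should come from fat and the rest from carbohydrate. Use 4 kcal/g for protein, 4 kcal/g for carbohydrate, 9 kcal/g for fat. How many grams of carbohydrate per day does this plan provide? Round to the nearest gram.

Protein = 1 × 158 = 158 g → 158 × 4 = 632 kcal.
Non-protein calories = 2204 − 632 = 1572 kcal.
Fat: 20% × 1572 = 314.4 kcal; carbohydrate: 1257.6 kcal.
Carbohydrate: 1257.6 kcal ÷ 4 kcal/g = 314.4 g.

314 g/day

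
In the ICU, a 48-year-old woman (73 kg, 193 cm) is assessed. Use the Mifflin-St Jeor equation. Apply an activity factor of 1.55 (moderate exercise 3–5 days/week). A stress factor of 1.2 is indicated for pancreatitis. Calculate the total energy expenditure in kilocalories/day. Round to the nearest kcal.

Mifflin-St Jeor (female): BMR = 10(73) + 6.25(193) − 5(48) − 161 = 730 + 1206.25 − 240 − 161 = 1535.25 kcal/day.
TEE = BMR × activity factor = 1535.25 × 1.55 = 2379.6375 kcal/day.
Apply stress factor: 2379.6375 × 1.2 = 2855.565 kcal/day.

2856 kilocalories/day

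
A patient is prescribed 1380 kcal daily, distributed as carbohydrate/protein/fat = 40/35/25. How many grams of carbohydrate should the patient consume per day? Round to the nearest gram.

138 g/day

Carbohydrate energy = 40% × 1380 = 552 kcal.
At 4 kcal/g: 552 ÷ 4 = 138 g.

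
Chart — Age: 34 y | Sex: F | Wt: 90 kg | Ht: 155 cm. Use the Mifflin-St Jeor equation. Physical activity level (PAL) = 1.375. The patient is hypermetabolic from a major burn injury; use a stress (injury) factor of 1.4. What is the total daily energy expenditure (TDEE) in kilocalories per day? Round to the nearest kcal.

2960 kilocalories per day

Mifflin-St Jeor (female): BMR = 10(90) + 6.25(155) − 5(34) − 161 = 900 + 968.75 − 170 − 161 = 1537.75 kcal/day.
TEE = BMR × activity factor = 1537.75 × 1.375 = 2114.4063 kcal/day.
Apply stress factor: 2114.4063 × 1.4 = 2960.1688 kcal/day.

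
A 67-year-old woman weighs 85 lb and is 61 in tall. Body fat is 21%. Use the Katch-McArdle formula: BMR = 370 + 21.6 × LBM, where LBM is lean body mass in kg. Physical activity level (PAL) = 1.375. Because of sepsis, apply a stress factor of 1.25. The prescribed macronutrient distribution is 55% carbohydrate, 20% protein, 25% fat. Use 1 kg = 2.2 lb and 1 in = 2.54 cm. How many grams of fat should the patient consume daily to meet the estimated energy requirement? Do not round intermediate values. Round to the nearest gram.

49 g/day

Convert to metric: weight = 85 ÷ 2.2 = 38.6364 kg; height = 61 × 2.54 = 154.94 cm.
LBM = 38.6364 × (1 − 0.21) = 30.5227 kg. Katch-McArdle: BMR = 370 + 21.6 × 30.5227 = 1029.2909 kcal/day.
TEE = 1029.2909 × 1.375 = 1415.275 kcal/day.
With stress factor 1.25: 1415.275 × 1.25 = 1769.0938 kcal/day.
Fat energy = 25% × 1769.0938 = 442.2734 kcal.
Fat = 442.2734 ÷ 9 kcal/g = 49.1415 g.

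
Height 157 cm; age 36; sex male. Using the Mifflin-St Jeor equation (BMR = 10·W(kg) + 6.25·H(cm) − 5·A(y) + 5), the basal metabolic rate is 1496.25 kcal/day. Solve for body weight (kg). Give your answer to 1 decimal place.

69.0 kg

1496.25 = 10·W + 6.25(157) − 5(36) + 5
10·W = 1496.25 − 806.25 = 690, so W = 69 kg.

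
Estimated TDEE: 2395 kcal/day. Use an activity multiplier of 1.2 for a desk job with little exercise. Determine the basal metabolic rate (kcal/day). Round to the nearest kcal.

1996 kcal/day

BMR = TEE ÷ activity factor = 2395 ÷ 1.2 = 1995.8333 kcal/day.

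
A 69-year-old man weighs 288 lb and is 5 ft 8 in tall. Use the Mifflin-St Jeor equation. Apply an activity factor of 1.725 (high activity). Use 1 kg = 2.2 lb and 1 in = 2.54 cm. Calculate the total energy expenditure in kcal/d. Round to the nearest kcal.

Convert to metric: weight = 288 ÷ 2.2 = 130.9091 kg; height = (5×12 + 8) × 2.54 = 68 × 2.54 = 172.72 cm.
Mifflin-St Jeor (male): BMR = 10(130.9091) + 6.25(172.72) − 5(69) + 5 = 1309.0909 + 1079.5 − 345 + 5 = 2048.5909 kcal/day.
TEE = BMR × activity factor = 2048.5909 × 1.725 = 3533.8193 kcal/day.

3534 kcal/d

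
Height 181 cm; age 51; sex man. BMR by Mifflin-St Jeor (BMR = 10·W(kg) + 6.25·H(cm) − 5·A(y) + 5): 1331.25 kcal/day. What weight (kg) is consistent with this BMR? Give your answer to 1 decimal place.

45.0 kg

1331.25 = 10·W + 6.25(181) − 5(51) + 5
10·W = 1331.25 − 881.25 = 450, so W = 45 kg.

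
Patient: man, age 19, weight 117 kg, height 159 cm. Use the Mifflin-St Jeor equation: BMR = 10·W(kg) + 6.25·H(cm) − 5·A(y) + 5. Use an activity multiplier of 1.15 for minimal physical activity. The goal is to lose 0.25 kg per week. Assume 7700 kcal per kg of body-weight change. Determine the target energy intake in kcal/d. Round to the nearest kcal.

2110 kcal/d

Mifflin-St Jeor (male): BMR = 10(117) + 6.25(159) − 5(19) + 5 = 1170 + 993.75 − 95 + 5 = 2073.75 kcal/day.
TEE = 2073.75 × 1.15 = 2384.8125 kcal/day.
Required daily deficit = 0.25 × 7700 ÷ 7 = 275 kcal/day.
Target intake = 2384.8125 − 275 = 2109.8125 kcal/day.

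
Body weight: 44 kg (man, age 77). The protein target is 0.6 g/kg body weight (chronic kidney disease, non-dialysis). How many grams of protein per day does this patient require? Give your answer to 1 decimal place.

Protein = 0.6 g/kg × 44 kg = 26.4 g/day.

26.4 g/day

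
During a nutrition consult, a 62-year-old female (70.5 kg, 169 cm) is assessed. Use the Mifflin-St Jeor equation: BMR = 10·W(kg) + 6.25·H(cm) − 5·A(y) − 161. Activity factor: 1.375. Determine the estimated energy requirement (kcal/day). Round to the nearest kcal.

1774 kcal/day

Mifflin-St Jeor (female): BMR = 10(70.5) + 6.25(169) − 5(62) − 161 = 705 + 1056.25 − 310 − 161 = 1290.25 kcal/day.
TEE = BMR × activity factor = 1290.25 × 1.375 = 1774.0938 kcal/day.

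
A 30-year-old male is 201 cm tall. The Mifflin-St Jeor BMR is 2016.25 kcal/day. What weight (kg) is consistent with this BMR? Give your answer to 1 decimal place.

90.5 kg

2016.25 = 10·W + 6.25(201) − 5(30) + 5
10·W = 2016.25 − 1111.25 = 905, so W = 90.5 kg.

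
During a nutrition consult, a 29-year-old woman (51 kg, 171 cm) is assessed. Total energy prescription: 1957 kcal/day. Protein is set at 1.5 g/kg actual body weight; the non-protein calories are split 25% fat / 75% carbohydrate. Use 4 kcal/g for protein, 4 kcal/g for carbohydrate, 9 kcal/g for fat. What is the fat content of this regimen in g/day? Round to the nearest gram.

46 g/day

Protein = 1.5 × 51 = 76.5 g → 76.5 × 4 = 306 kcal.
Non-protein calories = 1957 − 306 = 1651 kcal.
Fat: 25% × 1651 = 412.75 kcal; carbohydrate: 1238.25 kcal.
Fat: 412.75 kcal ÷ 9 kcal/g = 45.8611 g.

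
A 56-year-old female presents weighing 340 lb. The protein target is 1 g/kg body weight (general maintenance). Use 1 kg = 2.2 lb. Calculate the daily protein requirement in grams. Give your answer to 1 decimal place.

Weight in kg = 340 ÷ 2.2 = 154.5455 kg.
Protein = 1 g/kg × 154.5455 kg = 154.5455 g/day.

154.5 g/day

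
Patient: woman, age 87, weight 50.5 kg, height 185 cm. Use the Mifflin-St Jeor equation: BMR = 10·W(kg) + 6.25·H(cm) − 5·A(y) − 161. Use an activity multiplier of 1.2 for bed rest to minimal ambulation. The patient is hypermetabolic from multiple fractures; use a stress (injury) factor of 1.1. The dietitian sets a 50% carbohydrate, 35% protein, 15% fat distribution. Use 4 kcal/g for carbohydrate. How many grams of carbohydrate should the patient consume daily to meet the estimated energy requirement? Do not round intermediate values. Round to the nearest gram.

176 g/day

Mifflin-St Jeor (female): BMR = 10(50.5) + 6.25(185) − 5(87) − 161 = 505 + 1156.25 − 435 − 161 = 1065.25 kcal/day.
TEE = 1065.25 × 1.2 = 1278.3 kcal/day.
With stress factor 1.1: 1278.3 × 1.1 = 1406.13 kcal/day.
Carbohydrate energy = 50% × 1406.13 = 703.065 kcal.
Carbohydrate = 703.065 ÷ 4 kcal/g = 175.7663 g.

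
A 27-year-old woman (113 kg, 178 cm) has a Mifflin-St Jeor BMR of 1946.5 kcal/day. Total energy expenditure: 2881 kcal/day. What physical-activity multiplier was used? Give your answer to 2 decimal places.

1.48

Activity factor = TEE ÷ BMR = 2881 ÷ 1946.5 = 1.48.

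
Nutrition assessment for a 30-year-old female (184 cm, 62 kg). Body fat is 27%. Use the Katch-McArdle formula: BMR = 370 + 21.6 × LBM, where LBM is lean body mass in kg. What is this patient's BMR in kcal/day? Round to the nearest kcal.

1348 kcal/day

LBM = 62 × (1 − 0.27) = 45.26 kg. Katch-McArdle: BMR = 370 + 21.6 × 45.26 = 1347.616 kcal/day.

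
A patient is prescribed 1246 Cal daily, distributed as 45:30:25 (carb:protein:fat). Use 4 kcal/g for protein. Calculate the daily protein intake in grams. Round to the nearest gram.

Protein energy = 30% × 1246 = 373.8 kcal.
At 4 kcal/g: 373.8 ÷ 4 = 93.45 g.

93 g/day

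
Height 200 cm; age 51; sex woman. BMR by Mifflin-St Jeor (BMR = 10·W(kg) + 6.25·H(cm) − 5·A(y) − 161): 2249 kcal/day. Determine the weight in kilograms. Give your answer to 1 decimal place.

141.5 kg

2249 = 10·W + 6.25(200) − 5(51) − 161
10·W = 2249 − 834 = 1415, so W = 141.5 kg.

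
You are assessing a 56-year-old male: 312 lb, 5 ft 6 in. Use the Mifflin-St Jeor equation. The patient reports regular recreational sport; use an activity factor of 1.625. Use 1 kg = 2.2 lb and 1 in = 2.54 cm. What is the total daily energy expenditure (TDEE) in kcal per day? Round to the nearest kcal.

3560 kcal per day

Convert to metric: weight = 312 ÷ 2.2 = 141.8182 kg; height = (5×12 + 6) × 2.54 = 66 × 2.54 = 167.64 cm.
Mifflin-St Jeor (male): BMR = 10(141.8182) + 6.25(167.64) − 5(56) + 5 = 1418.1818 + 1047.75 − 280 + 5 = 2190.9318 kcal/day.
TEE = BMR × activity factor = 2190.9318 × 1.625 = 3560.2642 kcal/day.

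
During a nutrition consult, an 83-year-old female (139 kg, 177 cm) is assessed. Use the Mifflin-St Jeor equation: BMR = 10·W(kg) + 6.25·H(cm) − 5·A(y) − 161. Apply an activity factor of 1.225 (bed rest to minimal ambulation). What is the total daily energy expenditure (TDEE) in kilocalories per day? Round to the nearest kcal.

2352 kilocalories per day

Mifflin-St Jeor (female): BMR = 10(139) + 6.25(177) − 5(83) − 161 = 1390 + 1106.25 − 415 − 161 = 1920.25 kcal/day.
TEE = BMR × activity factor = 1920.25 × 1.225 = 2352.3063 kcal/day.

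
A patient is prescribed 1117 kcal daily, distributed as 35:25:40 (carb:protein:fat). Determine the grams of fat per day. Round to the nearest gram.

50 g/day

Fat energy = 40% × 1117 = 446.8 kcal.
At 9 kcal/g: 446.8 ÷ 9 = 49.6444 g.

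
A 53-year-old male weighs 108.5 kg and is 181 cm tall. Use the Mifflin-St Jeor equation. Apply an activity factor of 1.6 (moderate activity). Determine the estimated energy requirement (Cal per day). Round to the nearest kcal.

Mifflin-St Jeor (male): BMR = 10(108.5) + 6.25(181) − 5(53) + 5 = 1085 + 1131.25 − 265 + 5 = 1956.25 kcal/day.
TEE = BMR × activity factor = 1956.25 × 1.6 = 3130 kcal/day.

3130 Cal per day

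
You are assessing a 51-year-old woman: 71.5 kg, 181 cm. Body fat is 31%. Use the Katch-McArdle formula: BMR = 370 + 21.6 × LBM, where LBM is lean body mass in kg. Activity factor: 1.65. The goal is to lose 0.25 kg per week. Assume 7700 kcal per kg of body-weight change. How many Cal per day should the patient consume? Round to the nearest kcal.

2094 Cal per day

LBM = 71.5 × (1 − 0.31) = 49.335 kg. Katch-McArdle: BMR = 370 + 21.6 × 49.335 = 1435.636 kcal/day.
TEE = 1435.636 × 1.65 = 2368.7994 kcal/day.
Required daily deficit = 0.25 × 7700 ÷ 7 = 275 kcal/day.
Target intake = 2368.7994 − 275 = 2093.7994 kcal/day.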